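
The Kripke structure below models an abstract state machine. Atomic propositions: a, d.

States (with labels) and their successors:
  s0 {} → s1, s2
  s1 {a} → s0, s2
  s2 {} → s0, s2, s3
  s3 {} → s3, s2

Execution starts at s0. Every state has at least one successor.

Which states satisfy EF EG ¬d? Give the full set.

{s0, s1, s2, s3}

States satisfying EG ¬d: {s0, s1, s2, s3}.
States satisfying EF EG ¬d: {s0, s1, s2, s3}.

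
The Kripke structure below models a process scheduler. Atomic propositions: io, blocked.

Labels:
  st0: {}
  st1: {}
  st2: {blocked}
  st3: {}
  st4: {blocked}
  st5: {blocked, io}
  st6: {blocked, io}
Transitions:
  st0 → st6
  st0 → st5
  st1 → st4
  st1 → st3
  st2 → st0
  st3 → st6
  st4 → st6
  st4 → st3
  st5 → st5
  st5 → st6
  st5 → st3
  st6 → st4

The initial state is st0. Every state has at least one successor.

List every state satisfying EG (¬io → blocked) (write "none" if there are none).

States satisfying ¬io → blocked: {st2, st4, st5, st6}.
States satisfying EG (¬io → blocked): {st4, st5, st6}.

{st4, st5, st6}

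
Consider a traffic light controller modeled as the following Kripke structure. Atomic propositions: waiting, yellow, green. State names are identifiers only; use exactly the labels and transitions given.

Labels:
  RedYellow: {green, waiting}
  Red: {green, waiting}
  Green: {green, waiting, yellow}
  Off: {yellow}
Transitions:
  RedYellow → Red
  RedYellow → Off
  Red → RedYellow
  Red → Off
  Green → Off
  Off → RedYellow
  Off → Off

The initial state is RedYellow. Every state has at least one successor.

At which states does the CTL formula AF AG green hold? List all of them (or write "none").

none

States satisfying AG green: ∅.
States satisfying AF AG green: ∅.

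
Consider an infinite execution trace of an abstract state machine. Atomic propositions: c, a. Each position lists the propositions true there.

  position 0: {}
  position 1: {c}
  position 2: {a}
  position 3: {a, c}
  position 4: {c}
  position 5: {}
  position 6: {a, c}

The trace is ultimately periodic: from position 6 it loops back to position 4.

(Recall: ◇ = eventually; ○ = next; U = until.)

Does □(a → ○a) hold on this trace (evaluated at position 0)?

No

a → ○a must hold at every position from 0 onward. It fails at position 3, so □(a → ○a) is false.
Positions where a holds: 2, 3, 6.
Check ○a at each: 2→ok, 3→fails, 6→fails.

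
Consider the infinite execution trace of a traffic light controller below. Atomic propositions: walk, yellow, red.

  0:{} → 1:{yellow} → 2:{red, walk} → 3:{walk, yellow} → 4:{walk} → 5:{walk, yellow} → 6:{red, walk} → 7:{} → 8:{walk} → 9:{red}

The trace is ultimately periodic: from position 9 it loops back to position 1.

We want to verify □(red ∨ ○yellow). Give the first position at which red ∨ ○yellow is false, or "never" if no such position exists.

1

Check red ∨ ○yellow at each position in order: 0 ✓.
At position 1 the labels are {yellow} and the next position 2 has {red, walk}, so red ∨ ○yellow is false there. This is the first violation.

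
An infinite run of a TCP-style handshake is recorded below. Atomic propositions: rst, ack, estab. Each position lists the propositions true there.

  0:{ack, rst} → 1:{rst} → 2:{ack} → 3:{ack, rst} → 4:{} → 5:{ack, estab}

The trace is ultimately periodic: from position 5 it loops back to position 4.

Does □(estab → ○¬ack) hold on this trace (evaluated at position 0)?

Satisfied

estab → ○¬ack holds at every position 0..5, and those are all positions ever visited, so □(estab → ○¬ack) holds.
Positions where estab holds: 5.
Check ○¬ack at each: 5→ok.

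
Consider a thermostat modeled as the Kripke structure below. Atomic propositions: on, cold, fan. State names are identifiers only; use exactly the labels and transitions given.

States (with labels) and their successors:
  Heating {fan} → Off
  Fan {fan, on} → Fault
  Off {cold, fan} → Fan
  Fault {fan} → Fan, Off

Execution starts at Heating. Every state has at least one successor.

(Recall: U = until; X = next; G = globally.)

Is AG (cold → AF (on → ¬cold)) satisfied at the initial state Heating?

States satisfying cold → AF (on → ¬cold): {Heating, Fan, Off, Fault}.
States satisfying AG (cold → AF (on → ¬cold)): {Heating, Fan, Off, Fault}.
Every state reachable from Heating satisfies cold → AF (on → ¬cold).
Heating ∈ Sat(AG (cold → AF (on → ¬cold))).

Holds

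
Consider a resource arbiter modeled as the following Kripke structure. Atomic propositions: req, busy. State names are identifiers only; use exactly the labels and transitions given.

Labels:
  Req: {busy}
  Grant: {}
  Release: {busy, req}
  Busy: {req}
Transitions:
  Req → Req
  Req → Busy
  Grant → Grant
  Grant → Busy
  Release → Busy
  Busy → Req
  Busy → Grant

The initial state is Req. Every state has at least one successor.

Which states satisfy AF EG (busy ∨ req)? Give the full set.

{Req, Release, Busy}

States satisfying EG (busy ∨ req): {Req, Release, Busy}.
States satisfying AF EG (busy ∨ req): {Req, Release, Busy}.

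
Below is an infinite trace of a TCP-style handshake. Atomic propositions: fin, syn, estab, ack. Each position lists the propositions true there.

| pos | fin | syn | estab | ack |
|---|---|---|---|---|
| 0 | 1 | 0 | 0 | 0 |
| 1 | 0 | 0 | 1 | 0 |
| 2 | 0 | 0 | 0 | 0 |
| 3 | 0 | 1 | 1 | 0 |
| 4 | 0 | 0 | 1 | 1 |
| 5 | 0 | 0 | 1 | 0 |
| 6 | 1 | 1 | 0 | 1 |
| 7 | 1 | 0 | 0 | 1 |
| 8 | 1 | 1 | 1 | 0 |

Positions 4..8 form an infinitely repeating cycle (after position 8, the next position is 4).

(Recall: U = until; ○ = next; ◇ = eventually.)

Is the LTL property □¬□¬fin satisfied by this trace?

¬□¬fin holds at every position 0..8, and those are all positions ever visited, so □¬□¬fin holds.

Satisfied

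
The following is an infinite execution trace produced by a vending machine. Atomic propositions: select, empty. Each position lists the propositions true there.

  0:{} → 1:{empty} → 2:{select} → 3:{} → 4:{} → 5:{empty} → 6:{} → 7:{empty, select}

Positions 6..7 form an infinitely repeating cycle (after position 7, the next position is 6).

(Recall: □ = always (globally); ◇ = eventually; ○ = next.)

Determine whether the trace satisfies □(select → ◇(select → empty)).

Satisfied

select → ◇(select → empty) holds at every position 0..7, and those are all positions ever visited, so □(select → ◇(select → empty)) holds.
Positions where select holds: 2, 7.
Check ◇(select → empty) at each: 2→ok, 7→ok.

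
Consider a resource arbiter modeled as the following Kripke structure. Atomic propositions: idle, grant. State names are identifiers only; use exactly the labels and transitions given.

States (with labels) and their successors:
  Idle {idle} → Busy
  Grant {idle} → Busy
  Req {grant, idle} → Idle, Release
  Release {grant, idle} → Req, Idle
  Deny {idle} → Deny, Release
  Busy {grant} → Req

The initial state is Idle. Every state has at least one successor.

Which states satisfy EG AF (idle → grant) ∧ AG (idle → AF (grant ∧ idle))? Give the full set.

States satisfying AF (idle → grant): {Idle, Grant, Req, Release, Busy}.
States satisfying EG AF (idle → grant): {Idle, Grant, Req, Release, Busy}.
States satisfying idle → AF (grant ∧ idle): {Idle, Grant, Req, Release, Busy}.
States satisfying AG (idle → AF (grant ∧ idle)): {Idle, Grant, Req, Release, Busy}.
States satisfying EG AF (idle → grant) ∧ AG (idle → AF (grant ∧ idle)): {Idle, Grant, Req, Release, Busy}.

{Idle, Grant, Req, Release, Busy}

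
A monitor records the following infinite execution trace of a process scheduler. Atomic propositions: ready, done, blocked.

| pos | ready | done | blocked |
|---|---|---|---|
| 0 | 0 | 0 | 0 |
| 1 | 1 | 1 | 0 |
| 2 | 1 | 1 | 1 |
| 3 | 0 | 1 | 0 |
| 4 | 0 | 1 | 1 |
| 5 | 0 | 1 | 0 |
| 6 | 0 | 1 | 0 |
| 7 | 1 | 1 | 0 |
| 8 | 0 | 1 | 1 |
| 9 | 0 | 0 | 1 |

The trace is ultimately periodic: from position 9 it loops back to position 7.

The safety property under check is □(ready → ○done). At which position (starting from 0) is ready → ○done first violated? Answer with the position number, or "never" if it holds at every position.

never

ready → ○done holds at every position 0..9, and those are all the positions the trace ever visits, so the invariant □(ready → ○done) is never violated.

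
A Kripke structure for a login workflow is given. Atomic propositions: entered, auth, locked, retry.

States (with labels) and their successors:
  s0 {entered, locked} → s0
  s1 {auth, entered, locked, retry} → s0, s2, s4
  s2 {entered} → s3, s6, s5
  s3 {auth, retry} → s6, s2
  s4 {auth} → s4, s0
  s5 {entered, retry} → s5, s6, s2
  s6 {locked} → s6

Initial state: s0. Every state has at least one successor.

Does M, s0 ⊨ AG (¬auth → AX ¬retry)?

Holds

States satisfying ¬auth → AX ¬retry: {s0, s1, s3, s4, s6}.
States satisfying AG (¬auth → AX ¬retry): {s0, s4, s6}.
Every state reachable from s0 satisfies ¬auth → AX ¬retry.
s0 ∈ Sat(AG (¬auth → AX ¬retry)).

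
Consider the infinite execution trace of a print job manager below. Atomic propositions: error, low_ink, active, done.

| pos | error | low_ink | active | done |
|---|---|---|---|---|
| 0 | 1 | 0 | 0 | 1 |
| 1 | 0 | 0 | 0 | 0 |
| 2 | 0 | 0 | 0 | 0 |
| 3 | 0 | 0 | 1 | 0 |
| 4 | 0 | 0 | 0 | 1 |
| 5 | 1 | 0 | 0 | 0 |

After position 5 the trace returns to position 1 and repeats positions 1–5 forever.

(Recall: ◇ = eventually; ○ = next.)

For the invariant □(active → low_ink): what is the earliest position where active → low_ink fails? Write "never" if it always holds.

3

Check active → low_ink at each position in order: 0 ✓, 1 ✓, 2 ✓.
At position 3 the labels are {active}, so active → low_ink is false there. This is the first violation.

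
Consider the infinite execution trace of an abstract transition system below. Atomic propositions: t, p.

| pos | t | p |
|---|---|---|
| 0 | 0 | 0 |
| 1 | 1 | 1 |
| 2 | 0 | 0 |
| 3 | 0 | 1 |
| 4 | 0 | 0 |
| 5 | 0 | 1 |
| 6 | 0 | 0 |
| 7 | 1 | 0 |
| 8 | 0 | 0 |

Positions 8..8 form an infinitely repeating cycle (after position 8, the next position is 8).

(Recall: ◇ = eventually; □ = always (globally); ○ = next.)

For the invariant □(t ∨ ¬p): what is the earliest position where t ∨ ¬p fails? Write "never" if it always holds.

Check t ∨ ¬p at each position in order: 0 ✓, 1 ✓, 2 ✓.
At position 3 the labels are {p}, so t ∨ ¬p is false there. This is the first violation.

3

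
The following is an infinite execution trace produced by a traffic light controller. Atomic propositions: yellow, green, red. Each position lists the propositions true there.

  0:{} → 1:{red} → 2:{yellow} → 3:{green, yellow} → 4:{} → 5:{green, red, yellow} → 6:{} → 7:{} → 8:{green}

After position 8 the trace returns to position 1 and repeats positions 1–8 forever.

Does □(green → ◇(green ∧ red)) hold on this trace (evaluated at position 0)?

green → ◇(green ∧ red) holds at every position 0..8, and those are all positions ever visited, so □(green → ◇(green ∧ red)) holds.
Positions where green holds: 3, 5, 8.
Check ◇(green ∧ red) at each: 3→ok, 5→ok, 8→ok.

Yes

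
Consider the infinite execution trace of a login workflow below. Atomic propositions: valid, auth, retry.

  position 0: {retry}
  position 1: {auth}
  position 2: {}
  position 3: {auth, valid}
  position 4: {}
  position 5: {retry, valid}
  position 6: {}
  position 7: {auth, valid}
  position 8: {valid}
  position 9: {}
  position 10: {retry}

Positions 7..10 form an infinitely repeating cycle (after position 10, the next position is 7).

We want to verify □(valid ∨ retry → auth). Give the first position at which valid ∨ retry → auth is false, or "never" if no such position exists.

At position 0 the labels are {retry}, so valid ∨ retry → auth is false there. This is the first violation.

0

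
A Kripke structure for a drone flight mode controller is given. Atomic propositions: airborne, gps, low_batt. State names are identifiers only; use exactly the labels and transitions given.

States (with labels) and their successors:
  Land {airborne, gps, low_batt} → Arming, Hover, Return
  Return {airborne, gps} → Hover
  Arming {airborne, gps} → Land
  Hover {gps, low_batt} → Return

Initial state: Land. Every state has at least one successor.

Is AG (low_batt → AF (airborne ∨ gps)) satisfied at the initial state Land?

States satisfying low_batt → AF (airborne ∨ gps): {Land, Return, Arming, Hover}.
States satisfying AG (low_batt → AF (airborne ∨ gps)): {Land, Return, Arming, Hover}.
Every state reachable from Land satisfies low_batt → AF (airborne ∨ gps).
Land ∈ Sat(AG (low_batt → AF (airborne ∨ gps))).

Satisfied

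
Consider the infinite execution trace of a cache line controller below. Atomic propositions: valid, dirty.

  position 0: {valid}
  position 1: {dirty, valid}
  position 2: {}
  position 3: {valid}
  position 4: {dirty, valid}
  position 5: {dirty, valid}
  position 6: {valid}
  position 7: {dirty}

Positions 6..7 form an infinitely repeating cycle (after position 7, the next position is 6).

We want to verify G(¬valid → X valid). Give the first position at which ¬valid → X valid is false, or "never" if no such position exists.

never

¬valid → X valid holds at every position 0..7, and those are all the positions the trace ever visits, so the invariant G(¬valid → X valid) is never violated.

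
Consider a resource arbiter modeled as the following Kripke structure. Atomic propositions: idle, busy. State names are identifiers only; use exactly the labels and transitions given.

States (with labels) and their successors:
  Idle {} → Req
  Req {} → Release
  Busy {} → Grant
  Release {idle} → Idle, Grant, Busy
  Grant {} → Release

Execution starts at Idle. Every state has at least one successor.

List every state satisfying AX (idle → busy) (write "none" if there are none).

{Idle, Busy, Release}

States satisfying idle → busy: {Idle, Req, Busy, Grant}.
States satisfying AX (idle → busy): {Idle, Busy, Release}.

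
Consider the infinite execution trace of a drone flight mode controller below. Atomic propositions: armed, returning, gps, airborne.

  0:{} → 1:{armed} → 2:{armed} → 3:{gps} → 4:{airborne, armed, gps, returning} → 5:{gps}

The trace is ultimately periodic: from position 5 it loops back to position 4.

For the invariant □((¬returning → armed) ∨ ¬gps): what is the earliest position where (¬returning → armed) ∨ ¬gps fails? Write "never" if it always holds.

3

Check (¬returning → armed) ∨ ¬gps at each position in order: 0 ✓, 1 ✓, 2 ✓.
At position 3 the labels are {gps}, so (¬returning → armed) ∨ ¬gps is false there. This is the first violation.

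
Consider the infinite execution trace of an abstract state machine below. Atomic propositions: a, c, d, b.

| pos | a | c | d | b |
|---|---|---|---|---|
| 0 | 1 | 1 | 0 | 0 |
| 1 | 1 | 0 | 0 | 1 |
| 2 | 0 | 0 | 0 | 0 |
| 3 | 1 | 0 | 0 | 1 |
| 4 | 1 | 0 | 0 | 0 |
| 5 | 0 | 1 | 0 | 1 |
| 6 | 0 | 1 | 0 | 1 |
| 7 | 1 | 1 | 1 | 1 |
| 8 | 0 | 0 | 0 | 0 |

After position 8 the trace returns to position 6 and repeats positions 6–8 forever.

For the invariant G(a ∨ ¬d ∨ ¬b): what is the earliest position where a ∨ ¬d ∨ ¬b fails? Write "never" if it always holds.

a ∨ ¬d ∨ ¬b holds at every position 0..8, and those are all the positions the trace ever visits, so the invariant G(a ∨ ¬d ∨ ¬b) is never violated.

never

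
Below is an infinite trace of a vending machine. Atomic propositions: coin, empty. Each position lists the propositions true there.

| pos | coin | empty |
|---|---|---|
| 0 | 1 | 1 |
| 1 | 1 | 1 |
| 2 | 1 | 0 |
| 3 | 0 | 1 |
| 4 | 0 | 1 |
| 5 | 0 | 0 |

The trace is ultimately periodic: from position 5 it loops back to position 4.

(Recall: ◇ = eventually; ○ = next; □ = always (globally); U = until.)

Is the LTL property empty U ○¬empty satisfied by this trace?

Satisfied

Walking from position 0: ○¬empty first holds at position 1, and empty holds at every earlier position along the way, so empty U ○¬empty holds.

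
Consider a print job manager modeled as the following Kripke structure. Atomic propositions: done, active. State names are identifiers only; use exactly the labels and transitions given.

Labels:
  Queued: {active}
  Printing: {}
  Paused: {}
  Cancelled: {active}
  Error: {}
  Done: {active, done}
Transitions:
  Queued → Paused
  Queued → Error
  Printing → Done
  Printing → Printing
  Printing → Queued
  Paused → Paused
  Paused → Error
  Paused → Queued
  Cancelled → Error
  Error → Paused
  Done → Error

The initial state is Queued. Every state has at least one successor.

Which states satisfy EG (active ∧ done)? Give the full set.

none

States satisfying active ∧ done: {Done}.
States satisfying EG (active ∧ done): ∅.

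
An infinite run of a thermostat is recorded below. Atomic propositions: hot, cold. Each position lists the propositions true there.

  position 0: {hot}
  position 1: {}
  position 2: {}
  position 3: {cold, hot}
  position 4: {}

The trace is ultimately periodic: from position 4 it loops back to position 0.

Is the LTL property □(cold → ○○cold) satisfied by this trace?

cold → ○○cold must hold at every position from 0 onward. It fails at position 3, so □(cold → ○○cold) is false.
Positions where cold holds: 3.
Check ○○cold at each: 3→fails.

No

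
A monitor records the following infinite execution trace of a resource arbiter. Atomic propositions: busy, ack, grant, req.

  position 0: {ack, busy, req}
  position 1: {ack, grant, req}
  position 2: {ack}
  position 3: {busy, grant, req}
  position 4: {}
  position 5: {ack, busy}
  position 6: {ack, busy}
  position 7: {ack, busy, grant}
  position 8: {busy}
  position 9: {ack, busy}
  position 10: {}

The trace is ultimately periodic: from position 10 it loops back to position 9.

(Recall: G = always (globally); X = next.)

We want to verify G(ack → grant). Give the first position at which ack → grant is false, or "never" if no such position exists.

0

At position 0 the labels are {ack, busy, req}, so ack → grant is false there. This is the first violation.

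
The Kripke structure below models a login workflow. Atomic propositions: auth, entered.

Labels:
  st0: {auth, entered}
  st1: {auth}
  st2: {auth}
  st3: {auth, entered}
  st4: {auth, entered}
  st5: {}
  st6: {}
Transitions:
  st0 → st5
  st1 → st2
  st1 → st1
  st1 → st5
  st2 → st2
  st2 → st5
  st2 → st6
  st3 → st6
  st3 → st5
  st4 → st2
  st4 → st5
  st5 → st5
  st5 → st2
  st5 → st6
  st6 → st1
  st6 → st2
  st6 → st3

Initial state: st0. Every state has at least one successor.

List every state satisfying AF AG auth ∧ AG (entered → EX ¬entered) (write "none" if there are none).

none

States satisfying AG auth: ∅.
States satisfying AF AG auth: ∅.
States satisfying entered → EX ¬entered: {st0, st1, st2, st3, st4, st5, st6}.
States satisfying AG (entered → EX ¬entered): {st0, st1, st2, st3, st4, st5, st6}.
States satisfying AF AG auth ∧ AG (entered → EX ¬entered): ∅.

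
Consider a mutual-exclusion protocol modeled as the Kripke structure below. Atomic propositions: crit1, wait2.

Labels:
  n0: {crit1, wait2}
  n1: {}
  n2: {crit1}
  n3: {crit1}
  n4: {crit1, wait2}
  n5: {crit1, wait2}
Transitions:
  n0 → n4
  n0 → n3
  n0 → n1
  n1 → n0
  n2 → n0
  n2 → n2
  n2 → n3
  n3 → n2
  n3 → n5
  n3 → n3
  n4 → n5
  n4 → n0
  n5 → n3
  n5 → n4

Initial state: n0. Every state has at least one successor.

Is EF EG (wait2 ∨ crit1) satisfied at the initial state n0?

States satisfying EG (wait2 ∨ crit1): {n0, n2, n3, n4, n5}.
States satisfying EF EG (wait2 ∨ crit1): {n0, n1, n2, n3, n4, n5}.
Some path from n0 reaches a state where EG (wait2 ∨ crit1) holds.
n0 ∈ Sat(EF EG (wait2 ∨ crit1)).

Yes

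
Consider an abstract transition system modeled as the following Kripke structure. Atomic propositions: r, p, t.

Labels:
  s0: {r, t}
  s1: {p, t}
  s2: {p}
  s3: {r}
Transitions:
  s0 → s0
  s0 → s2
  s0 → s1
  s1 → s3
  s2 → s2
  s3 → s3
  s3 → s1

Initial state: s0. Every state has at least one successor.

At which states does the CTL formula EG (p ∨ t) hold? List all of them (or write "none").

{s0, s2}

States satisfying p ∨ t: {s0, s1, s2}.
States satisfying EG (p ∨ t): {s0, s2}.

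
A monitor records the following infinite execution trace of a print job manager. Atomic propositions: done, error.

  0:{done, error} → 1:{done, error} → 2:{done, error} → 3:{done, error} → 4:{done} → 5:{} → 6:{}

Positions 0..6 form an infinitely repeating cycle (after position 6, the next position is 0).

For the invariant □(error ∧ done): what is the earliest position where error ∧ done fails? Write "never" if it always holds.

Check error ∧ done at each position in order: 0 ✓, 1 ✓, 2 ✓, 3 ✓.
At position 4 the labels are {done}, so error ∧ done is false there. This is the first violation.

4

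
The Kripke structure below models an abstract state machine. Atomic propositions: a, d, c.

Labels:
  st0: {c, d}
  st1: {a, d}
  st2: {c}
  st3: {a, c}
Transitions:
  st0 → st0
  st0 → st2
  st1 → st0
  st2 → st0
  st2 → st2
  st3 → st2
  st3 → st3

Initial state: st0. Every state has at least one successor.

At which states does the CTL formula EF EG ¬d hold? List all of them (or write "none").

{st0, st1, st2, st3}

States satisfying EG ¬d: {st2, st3}.
States satisfying EF EG ¬d: {st0, st1, st2, st3}.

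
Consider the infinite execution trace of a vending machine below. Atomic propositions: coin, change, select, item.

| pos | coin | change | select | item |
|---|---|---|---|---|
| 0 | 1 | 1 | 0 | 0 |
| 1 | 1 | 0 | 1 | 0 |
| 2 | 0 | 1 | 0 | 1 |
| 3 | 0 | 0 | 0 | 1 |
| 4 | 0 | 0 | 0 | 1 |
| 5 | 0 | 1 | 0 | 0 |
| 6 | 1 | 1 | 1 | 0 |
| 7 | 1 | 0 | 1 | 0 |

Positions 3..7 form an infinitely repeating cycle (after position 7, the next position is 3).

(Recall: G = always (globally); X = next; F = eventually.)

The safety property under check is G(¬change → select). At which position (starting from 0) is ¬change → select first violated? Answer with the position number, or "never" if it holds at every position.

3

Check ¬change → select at each position in order: 0 ✓, 1 ✓, 2 ✓.
At position 3 the labels are {item}, so ¬change → select is false there. This is the first violation.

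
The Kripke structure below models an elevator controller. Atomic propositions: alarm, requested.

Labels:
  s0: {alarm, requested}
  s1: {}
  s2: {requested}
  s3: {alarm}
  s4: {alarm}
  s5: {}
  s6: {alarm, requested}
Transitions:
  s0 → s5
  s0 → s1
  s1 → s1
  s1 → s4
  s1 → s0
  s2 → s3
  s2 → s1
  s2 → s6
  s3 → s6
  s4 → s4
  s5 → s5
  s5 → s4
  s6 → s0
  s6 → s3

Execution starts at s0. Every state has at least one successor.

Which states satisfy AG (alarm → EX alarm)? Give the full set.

{s4, s5}

States satisfying alarm → EX alarm: {s1, s2, s3, s4, s5, s6}.
States satisfying AG (alarm → EX alarm): {s4, s5}.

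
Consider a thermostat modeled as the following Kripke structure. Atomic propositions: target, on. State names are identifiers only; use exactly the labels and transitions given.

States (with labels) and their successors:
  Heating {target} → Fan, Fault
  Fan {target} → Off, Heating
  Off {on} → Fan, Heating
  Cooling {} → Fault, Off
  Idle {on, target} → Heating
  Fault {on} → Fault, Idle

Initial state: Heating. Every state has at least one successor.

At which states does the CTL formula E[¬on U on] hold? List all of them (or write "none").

States satisfying ¬on: {Heating, Fan, Cooling}.
States satisfying on: {Off, Idle, Fault}.
States satisfying E[¬on U on]: {Heating, Fan, Off, Cooling, Idle, Fault}.

{Heating, Fan, Off, Cooling, Idle, Fault}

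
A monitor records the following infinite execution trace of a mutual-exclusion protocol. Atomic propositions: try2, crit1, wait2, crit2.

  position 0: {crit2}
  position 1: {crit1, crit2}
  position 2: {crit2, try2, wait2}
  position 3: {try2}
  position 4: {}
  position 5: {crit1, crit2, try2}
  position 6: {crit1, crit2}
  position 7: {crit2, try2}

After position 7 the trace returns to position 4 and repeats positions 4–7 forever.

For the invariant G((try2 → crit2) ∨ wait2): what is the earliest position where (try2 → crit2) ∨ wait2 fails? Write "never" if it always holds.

3

Check (try2 → crit2) ∨ wait2 at each position in order: 0 ✓, 1 ✓, 2 ✓.
At position 3 the labels are {try2}, so (try2 → crit2) ∨ wait2 is false there. This is the first violation.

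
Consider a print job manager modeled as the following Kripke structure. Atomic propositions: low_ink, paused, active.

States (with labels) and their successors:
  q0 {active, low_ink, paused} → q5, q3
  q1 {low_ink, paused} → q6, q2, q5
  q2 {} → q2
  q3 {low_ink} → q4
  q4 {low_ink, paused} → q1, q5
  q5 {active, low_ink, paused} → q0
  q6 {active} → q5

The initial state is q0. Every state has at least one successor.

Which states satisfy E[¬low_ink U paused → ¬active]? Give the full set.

States satisfying ¬low_ink: {q2, q6}.
States satisfying paused → ¬active: {q1, q2, q3, q4, q6}.
States satisfying E[¬low_ink U paused → ¬active]: {q1, q2, q3, q4, q6}.

{q1, q2, q3, q4, q6}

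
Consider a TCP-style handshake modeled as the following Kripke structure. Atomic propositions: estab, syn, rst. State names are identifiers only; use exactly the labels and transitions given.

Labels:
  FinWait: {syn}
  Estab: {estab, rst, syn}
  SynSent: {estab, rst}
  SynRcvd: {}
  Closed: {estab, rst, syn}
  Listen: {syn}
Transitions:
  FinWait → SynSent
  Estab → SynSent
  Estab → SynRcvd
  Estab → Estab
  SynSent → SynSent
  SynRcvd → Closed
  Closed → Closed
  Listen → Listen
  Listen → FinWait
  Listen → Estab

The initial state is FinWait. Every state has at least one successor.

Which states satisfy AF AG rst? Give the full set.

{FinWait, SynSent, SynRcvd, Closed}

States satisfying AG rst: {SynSent, Closed}.
States satisfying AF AG rst: {FinWait, SynSent, SynRcvd, Closed}.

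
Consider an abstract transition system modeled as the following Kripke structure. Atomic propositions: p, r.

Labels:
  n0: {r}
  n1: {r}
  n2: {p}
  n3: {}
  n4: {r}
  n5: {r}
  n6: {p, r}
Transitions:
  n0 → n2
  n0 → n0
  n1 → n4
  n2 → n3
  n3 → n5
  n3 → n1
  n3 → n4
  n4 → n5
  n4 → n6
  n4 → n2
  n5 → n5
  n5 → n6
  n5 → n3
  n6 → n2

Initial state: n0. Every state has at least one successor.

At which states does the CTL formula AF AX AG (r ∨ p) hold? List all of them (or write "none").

none

States satisfying AX AG (r ∨ p): ∅.
States satisfying AF AX AG (r ∨ p): ∅.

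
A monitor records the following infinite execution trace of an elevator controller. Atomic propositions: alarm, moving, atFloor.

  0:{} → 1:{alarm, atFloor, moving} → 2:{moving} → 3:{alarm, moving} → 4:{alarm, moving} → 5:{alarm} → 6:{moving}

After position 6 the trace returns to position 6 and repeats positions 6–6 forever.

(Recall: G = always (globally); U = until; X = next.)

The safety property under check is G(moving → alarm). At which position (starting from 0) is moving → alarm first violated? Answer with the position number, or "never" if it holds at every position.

Check moving → alarm at each position in order: 0 ✓, 1 ✓.
At position 2 the labels are {moving}, so moving → alarm is false there. This is the first violation.

2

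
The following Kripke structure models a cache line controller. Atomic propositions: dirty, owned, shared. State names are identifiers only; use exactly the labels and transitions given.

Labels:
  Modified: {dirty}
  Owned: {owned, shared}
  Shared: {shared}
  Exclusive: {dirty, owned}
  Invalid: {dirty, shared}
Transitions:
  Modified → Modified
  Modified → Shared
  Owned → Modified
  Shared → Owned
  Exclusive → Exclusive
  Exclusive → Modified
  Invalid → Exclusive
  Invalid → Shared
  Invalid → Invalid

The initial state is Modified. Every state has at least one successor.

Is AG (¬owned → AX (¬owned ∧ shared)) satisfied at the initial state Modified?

Does not hold

States satisfying ¬owned → AX (¬owned ∧ shared): {Owned, Exclusive}.
States satisfying AG (¬owned → AX (¬owned ∧ shared)): ∅.
Modified is reachable from Modified and violates ¬owned → AX (¬owned ∧ shared), so AG fails at Modified.
Modified ∉ Sat(AG (¬owned → AX (¬owned ∧ shared))).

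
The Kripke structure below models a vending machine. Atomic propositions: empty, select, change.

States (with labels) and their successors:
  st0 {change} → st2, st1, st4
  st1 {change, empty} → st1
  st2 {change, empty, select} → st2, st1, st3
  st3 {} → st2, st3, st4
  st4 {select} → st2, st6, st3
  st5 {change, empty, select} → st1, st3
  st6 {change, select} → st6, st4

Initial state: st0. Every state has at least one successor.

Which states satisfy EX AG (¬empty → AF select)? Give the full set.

States satisfying AG (¬empty → AF select): {st1}.
States satisfying EX AG (¬empty → AF select): {st0, st1, st2, st5}.

{st0, st1, st2, st5}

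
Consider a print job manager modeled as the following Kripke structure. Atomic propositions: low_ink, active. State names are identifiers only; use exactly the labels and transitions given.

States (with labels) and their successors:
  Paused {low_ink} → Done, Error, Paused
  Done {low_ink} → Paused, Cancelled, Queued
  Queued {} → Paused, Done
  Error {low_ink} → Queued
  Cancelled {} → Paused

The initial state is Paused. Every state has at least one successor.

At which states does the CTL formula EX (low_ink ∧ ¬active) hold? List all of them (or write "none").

States satisfying low_ink ∧ ¬active: {Paused, Done, Error}.
States satisfying EX (low_ink ∧ ¬active): {Paused, Done, Queued, Cancelled}.

{Paused, Done, Queued, Cancelled}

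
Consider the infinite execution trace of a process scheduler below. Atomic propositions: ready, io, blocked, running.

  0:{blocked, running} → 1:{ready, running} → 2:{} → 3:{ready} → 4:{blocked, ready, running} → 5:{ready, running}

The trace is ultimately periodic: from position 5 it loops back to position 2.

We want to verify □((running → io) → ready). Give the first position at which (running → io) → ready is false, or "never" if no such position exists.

2

Check (running → io) → ready at each position in order: 0 ✓, 1 ✓.
At position 2 the labels are {}, so (running → io) → ready is false there. This is the first violation.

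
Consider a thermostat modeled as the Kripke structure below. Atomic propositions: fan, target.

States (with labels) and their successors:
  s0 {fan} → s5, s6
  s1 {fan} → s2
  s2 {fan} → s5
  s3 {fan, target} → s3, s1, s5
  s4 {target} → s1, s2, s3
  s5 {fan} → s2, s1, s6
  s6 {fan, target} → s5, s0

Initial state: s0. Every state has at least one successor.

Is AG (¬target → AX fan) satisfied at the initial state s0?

Holds

States satisfying ¬target → AX fan: {s0, s1, s2, s3, s4, s5, s6}.
States satisfying AG (¬target → AX fan): {s0, s1, s2, s3, s4, s5, s6}.
Every state reachable from s0 satisfies ¬target → AX fan.
s0 ∈ Sat(AG (¬target → AX fan)).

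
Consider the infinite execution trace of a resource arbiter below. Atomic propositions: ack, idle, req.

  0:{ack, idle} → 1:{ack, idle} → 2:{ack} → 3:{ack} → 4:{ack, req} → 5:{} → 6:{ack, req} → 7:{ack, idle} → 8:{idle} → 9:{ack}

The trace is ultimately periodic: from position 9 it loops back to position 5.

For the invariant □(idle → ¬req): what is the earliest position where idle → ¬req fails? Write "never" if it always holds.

never

idle → ¬req holds at every position 0..9, and those are all the positions the trace ever visits, so the invariant □(idle → ¬req) is never violated.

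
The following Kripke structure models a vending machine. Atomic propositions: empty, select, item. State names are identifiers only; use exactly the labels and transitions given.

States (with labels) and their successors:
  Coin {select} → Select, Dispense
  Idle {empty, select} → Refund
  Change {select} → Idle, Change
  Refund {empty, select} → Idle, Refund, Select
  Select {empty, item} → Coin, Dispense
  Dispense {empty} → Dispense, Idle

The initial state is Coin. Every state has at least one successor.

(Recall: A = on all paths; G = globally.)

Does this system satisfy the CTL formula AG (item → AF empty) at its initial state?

States satisfying item → AF empty: {Coin, Idle, Change, Refund, Select, Dispense}.
States satisfying AG (item → AF empty): {Coin, Idle, Change, Refund, Select, Dispense}.
Every state reachable from Coin satisfies item → AF empty.
Coin ∈ Sat(AG (item → AF empty)).

Satisfied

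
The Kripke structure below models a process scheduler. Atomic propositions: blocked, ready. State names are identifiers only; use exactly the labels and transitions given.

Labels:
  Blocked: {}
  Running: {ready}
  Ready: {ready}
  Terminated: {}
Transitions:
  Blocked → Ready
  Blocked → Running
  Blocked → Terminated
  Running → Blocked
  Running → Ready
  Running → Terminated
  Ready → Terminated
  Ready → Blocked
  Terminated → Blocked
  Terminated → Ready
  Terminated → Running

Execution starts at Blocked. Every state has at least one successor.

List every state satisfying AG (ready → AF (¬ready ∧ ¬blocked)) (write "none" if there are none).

{Blocked, Running, Ready, Terminated}

States satisfying ready → AF (¬ready ∧ ¬blocked): {Blocked, Running, Ready, Terminated}.
States satisfying AG (ready → AF (¬ready ∧ ¬blocked)): {Blocked, Running, Ready, Terminated}.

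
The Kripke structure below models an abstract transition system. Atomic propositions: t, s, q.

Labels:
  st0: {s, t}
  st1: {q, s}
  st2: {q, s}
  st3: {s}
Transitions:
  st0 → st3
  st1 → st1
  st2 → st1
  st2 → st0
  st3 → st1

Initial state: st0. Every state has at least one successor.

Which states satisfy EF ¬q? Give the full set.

{st0, st2, st3}

States satisfying ¬q: {st0, st3}.
States satisfying EF ¬q: {st0, st2, st3}.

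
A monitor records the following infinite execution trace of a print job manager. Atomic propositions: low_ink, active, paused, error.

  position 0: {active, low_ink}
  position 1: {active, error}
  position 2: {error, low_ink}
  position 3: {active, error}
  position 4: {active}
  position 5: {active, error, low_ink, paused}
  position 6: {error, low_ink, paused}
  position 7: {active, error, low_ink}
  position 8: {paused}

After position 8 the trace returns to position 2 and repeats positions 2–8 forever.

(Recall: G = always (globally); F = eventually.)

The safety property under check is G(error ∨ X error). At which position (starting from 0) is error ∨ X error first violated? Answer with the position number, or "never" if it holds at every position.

never

error ∨ X error holds at every position 0..8, and those are all the positions the trace ever visits, so the invariant G(error ∨ X error) is never violated.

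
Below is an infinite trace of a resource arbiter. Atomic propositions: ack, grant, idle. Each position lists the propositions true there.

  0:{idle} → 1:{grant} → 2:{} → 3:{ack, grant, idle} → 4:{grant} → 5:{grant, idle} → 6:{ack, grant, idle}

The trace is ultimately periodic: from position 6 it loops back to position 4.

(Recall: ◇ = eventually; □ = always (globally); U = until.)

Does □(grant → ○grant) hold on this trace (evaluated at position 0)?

Does not hold

grant → ○grant must hold at every position from 0 onward. It fails at position 1, so □(grant → ○grant) is false.
Positions where grant holds: 1, 3, 4, 5, 6.
Check ○grant at each: 1→fails, 3→ok, 4→ok, 5→ok, 6→ok.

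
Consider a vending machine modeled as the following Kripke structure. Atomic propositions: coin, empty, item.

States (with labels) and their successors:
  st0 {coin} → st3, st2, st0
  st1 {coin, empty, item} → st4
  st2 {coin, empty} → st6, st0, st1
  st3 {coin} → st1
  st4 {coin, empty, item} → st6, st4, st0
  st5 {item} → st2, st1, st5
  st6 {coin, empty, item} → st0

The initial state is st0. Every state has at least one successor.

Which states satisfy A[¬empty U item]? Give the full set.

States satisfying ¬empty: {st0, st3, st5}.
States satisfying item: {st1, st4, st5, st6}.
States satisfying A[¬empty U item]: {st1, st3, st4, st5, st6}.

{st1, st3, st4, st5, st6}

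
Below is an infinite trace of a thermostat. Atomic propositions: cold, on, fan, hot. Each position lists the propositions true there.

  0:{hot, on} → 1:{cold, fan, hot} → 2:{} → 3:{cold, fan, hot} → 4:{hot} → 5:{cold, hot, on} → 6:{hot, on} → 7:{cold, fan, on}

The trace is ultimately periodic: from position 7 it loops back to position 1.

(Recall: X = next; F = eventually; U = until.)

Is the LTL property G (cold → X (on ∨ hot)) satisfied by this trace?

No

cold → X (on ∨ hot) must hold at every position from 0 onward. It fails at position 1, so G (cold → X (on ∨ hot)) is false.
Positions where cold holds: 1, 3, 5, 7.
Check X (on ∨ hot) at each: 1→fails, 3→ok, 5→ok, 7→ok.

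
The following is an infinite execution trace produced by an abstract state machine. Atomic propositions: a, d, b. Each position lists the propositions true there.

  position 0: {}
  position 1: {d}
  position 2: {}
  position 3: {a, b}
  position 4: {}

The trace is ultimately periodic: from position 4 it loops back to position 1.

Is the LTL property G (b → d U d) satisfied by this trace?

b → d U d must hold at every position from 0 onward. It fails at position 3, so G (b → d U d) is false.
Positions where b holds: 3.
Check d U d at each: 3→fails.

Does not hold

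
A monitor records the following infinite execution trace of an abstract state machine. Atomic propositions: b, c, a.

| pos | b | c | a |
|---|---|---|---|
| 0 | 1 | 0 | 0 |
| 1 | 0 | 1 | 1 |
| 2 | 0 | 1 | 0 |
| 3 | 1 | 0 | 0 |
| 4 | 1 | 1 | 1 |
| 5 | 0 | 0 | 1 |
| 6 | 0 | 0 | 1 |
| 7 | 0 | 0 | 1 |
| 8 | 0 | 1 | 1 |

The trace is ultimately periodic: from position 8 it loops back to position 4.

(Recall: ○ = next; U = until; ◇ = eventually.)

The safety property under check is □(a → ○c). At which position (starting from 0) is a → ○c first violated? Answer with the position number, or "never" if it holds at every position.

Check a → ○c at each position in order: 0 ✓, 1 ✓, 2 ✓, 3 ✓.
At position 4 the labels are {a, b, c} and the next position 5 has {a}, so a → ○c is false there. This is the first violation.

4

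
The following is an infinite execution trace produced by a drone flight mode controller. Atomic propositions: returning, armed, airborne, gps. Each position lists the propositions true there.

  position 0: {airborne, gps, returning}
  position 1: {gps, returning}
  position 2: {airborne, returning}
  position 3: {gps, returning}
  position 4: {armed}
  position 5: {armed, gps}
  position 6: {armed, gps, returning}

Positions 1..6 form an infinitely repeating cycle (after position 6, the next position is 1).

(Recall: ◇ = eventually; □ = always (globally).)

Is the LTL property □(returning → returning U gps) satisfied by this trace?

returning → returning U gps holds at every position 0..6, and those are all positions ever visited, so □(returning → returning U gps) holds.
Positions where returning holds: 0, 1, 2, 3, 6.
Check returning U gps at each: 0→ok, 1→ok, 2→ok, 3→ok, 6→ok.

Satisfied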